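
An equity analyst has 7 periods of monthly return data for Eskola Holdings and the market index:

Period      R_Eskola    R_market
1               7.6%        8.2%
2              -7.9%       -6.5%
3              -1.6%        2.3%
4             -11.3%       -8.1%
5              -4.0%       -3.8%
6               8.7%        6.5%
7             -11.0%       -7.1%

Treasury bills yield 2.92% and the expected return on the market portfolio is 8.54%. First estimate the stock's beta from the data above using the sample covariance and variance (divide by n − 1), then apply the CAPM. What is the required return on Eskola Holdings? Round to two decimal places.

9.56%

Mean R_i = (7.6 − 7.9 − 1.6 − 11.3 − 4.0 + 8.7 − 11.0) / 7 = -2.7857%
Mean R_m = (8.2 − 6.5 + 2.3 − 8.1 − 3.8 + 6.5 − 7.1) / 7 = -1.2143%
Σ(R_i − R̄_i)(R_m − R̄_m) = 327.6914  ⇒  Cov = 327.6914 / 6 = 54.6152
Σ(R_m − R̄_m)² = 277.1686  ⇒  Var(R_m) = 277.1686 / 6 = 46.1948
β = Cov / Var(R_m) = 54.6152 / 46.1948 = 1.1823
MRP = 8.54% − 2.92% = 5.62%
E(R) = R_f + β × MRP = 2.92% + 1.1823 × 5.62% = 9.56%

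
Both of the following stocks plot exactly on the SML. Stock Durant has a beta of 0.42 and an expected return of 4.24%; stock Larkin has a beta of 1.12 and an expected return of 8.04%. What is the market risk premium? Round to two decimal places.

5.43%

Both satisfy E(R) = R_f + β·MRP, so the slope of the SML is
MRP = (8.04% − 4.24%) / (1.12 − 0.42) = 3.80% / 0.70 = 5.4286%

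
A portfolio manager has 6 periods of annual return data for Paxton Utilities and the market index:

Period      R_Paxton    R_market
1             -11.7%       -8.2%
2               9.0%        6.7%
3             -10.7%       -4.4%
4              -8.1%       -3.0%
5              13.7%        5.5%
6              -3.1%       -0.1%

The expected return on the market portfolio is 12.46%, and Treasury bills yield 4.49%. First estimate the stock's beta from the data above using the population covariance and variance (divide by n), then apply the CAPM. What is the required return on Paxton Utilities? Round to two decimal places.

Mean R_i = (-11.7 + 9.0 − 10.7 − 8.1 + 13.7 − 3.1) / 6 = -1.8167%
Mean R_m = (-8.2 + 6.7 − 4.4 − 3.0 + 5.5 − 0.1) / 6 = -0.5833%
Σ(R_i − R̄_i)(R_m − R̄_m) = 296.9217  ⇒  Cov = 296.9217 / 6 = 49.4870
Σ(R_m − R̄_m)² = 168.7083  ⇒  Var(R_m) = 168.7083 / 6 = 28.1181
β = Cov / Var(R_m) = 49.4870 / 28.1181 = 1.7600
MRP = 12.46% − 4.49% = 7.97%
E(R) = R_f + β × MRP = 4.49% + 1.7600 × 7.97% = 18.52%

18.52%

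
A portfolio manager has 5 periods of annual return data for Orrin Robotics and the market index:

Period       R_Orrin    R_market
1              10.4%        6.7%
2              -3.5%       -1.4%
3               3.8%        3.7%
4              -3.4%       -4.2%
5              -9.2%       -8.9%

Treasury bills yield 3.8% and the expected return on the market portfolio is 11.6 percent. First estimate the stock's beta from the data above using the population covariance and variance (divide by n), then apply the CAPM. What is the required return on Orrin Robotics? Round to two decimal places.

13.08%

Mean R_i = (10.4 − 3.5 + 3.8 − 3.4 − 9.2) / 5 = -0.3800%
Mean R_m = (6.7 − 1.4 + 3.7 − 4.2 − 8.9) / 5 = -0.8200%
Σ(R_i − R̄_i)(R_m − R̄_m) = 183.2420  ⇒  Cov = 183.2420 / 5 = 36.6484
Σ(R_m − R̄_m)² = 154.0280  ⇒  Var(R_m) = 154.0280 / 5 = 30.8056
β = Cov / Var(R_m) = 36.6484 / 30.8056 = 1.1897
MRP = 11.6% − 3.8% = 7.80%
E(R) = R_f + β × MRP = 3.8% + 1.1897 × 7.8% = 13.08%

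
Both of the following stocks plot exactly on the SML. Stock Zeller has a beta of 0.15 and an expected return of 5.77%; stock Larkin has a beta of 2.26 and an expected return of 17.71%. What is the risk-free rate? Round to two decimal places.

Both satisfy E(R) = R_f + β·MRP, so the slope of the SML is
MRP = (17.71% − 5.77%) / (2.26 − 0.15) = 11.94% / 2.11 = 5.6588%
R_f = E(R_Zeller) − β_Zeller·MRP = 5.77% − 0.15 × 5.6588% = 4.9212%

4.92%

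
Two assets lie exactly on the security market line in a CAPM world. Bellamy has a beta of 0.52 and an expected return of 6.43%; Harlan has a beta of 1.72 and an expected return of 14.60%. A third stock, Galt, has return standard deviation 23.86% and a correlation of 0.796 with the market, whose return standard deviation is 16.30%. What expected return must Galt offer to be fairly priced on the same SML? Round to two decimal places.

10.82%

MRP = (14.60% − 6.43%) / (1.72 − 0.52) = 6.8083%
R_f = 6.43% − 0.52 × 6.8083% = 2.8897%
β_Galt = ρ·σ_i/σ_m = 0.796 × 23.86 / 16.30 = 1.1652
E(R_Galt) = R_f + β × MRP = 2.8897% + 1.1652 × 6.8083% = 10.82%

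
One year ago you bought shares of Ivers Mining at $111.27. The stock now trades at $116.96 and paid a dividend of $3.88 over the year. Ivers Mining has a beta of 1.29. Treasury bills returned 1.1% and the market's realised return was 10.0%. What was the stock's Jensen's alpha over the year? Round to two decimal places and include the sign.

Realised HPR = (P1 + D1 − P0) / P0 = (116.96 + 3.88 − 111.27) / 111.27 = 9.57 / 111.27 = 8.6007%
MRP = 10.0% − 1.1% = 8.90%
CAPM required = R_f + β·MRP = 1.1% + 1.29 × 8.9% = 12.5810%
α = realised − required = 8.6007% − 12.5810% = -3.98%

-3.98%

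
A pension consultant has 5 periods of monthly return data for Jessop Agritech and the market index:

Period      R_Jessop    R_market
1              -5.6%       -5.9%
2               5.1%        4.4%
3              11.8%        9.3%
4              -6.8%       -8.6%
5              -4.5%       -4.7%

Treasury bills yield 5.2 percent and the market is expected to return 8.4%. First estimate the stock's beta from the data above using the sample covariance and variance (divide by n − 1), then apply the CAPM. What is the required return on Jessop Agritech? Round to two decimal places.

Mean R_i = (-5.6 + 5.1 + 11.8 − 6.8 − 4.5) / 5 = 0.0000%
Mean R_m = (-5.9 + 4.4 + 9.3 − 8.6 − 4.7) / 5 = -1.1000%
Σ(R_i − R̄_i)(R_m − R̄_m) = 244.8500  ⇒  Cov = 244.8500 / 4 = 61.2125
Σ(R_m − R̄_m)² = 230.6600  ⇒  Var(R_m) = 230.6600 / 4 = 57.6650
β = Cov / Var(R_m) = 61.2125 / 57.6650 = 1.0615
MRP = 8.4% − 5.2% = 3.20%
E(R) = R_f + β × MRP = 5.2% + 1.0615 × 3.2% = 8.60%

8.60%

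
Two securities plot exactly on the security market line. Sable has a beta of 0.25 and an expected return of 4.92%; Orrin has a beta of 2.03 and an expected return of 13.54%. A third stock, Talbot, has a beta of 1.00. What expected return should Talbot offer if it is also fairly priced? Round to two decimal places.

MRP (SML slope) = (13.54% − 4.92%) / (2.03 − 0.25) = 8.62% / 1.78 = 4.8427%
R_f (intercept) = 4.92% − 0.25 × 4.8427% = 3.7093%
E(R_Talbot) = R_f + β × MRP = 3.7093% + 1.00 × 4.8427% = 8.55%

8.55%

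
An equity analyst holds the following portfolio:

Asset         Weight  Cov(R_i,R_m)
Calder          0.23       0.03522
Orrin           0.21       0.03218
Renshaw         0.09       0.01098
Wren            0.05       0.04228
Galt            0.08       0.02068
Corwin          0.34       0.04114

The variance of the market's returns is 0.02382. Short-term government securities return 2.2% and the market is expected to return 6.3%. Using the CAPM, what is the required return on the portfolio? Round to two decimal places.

7.98%

β_Calder = 0.03522 / 0.02382 = 1.4786
β_Orrin = 0.03218 / 0.02382 = 1.3510
β_Renshaw = 0.01098 / 0.02382 = 0.4610
β_Wren = 0.04228 / 0.02382 = 1.7750
β_Galt = 0.02068 / 0.02382 = 0.8682
β_Corwin = 0.04114 / 0.02382 = 1.7271
β_P = Σ w_i β_i = 0.23×1.4786 + 0.21×1.3510 + 0.09×0.4610 + 0.05×1.7750 + 0.08×0.8682 + 0.34×1.7271 = 1.4107
MRP = 6.3% − 2.2% = 4.10%
E(R_P) = R_f + β_P × MRP = 2.2% + 1.4107 × 4.1% = 7.98%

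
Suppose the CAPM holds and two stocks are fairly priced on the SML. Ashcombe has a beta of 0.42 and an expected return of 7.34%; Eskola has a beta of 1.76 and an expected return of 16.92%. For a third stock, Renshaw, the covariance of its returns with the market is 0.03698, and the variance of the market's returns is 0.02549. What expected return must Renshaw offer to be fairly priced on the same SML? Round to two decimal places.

MRP = (16.92% − 7.34%) / (1.76 − 0.42) = 7.1493%
R_f = 7.34% − 0.42 × 7.1493% = 4.3373%
β_Renshaw = Cov / Var(R_m) = 0.03698 / 0.02549 = 1.4508
E(R_Renshaw) = R_f + β × MRP = 4.3373% + 1.4508 × 7.1493% = 14.71%

14.71%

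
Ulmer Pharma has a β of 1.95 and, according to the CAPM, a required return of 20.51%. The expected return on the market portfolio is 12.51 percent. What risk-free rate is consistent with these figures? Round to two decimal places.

4.09%

E(R) = R_f + β(E(R_m) − R_f) = R_f(1 − β) + β·E(R_m)
20.51% = R_f × (1 − 1.95) + 1.95 × 12.51%
20.51% = R_f × -0.95 + 24.3945%
R_f = (20.51% − 24.3945%) / -0.95 = 4.09%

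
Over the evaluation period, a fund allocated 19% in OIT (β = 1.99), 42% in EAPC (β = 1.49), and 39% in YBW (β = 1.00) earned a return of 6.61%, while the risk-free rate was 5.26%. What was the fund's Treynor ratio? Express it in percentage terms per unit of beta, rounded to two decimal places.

β_P = 0.19×1.99 + 0.42×1.49 + 0.39×1.00 = 1.3939
Treynor = (R_P − R_f) / β_P = (6.61% − 5.26%) / 1.3939 = 1.35% / 1.3939 = 0.97%

0.97%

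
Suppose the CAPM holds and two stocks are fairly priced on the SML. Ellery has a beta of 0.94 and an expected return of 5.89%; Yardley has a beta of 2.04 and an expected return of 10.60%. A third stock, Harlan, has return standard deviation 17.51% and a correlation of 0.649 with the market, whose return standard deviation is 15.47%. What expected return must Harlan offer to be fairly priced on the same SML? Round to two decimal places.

MRP = (10.60% − 5.89%) / (2.04 − 0.94) = 4.2818%
R_f = 5.89% − 0.94 × 4.2818% = 1.8651%
β_Harlan = ρ·σ_i/σ_m = 0.649 × 17.51 / 15.47 = 0.7346
E(R_Harlan) = R_f + β × MRP = 1.8651% + 0.7346 × 4.2818% = 5.01%

5.01%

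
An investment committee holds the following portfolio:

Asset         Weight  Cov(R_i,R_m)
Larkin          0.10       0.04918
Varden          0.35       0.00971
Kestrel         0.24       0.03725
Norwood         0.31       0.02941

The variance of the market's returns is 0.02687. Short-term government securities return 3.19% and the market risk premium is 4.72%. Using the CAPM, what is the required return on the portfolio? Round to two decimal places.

7.82%

β_Larkin = 0.04918 / 0.02687 = 1.8303
β_Varden = 0.00971 / 0.02687 = 0.3614
β_Kestrel = 0.03725 / 0.02687 = 1.3863
β_Norwood = 0.02941 / 0.02687 = 1.0945
β_P = Σ w_i β_i = 0.10×1.8303 + 0.35×0.3614 + 0.24×1.3863 + 0.31×1.0945 = 0.9815
E(R_P) = R_f + β_P × MRP = 3.19% + 0.9815 × 4.72% = 7.82%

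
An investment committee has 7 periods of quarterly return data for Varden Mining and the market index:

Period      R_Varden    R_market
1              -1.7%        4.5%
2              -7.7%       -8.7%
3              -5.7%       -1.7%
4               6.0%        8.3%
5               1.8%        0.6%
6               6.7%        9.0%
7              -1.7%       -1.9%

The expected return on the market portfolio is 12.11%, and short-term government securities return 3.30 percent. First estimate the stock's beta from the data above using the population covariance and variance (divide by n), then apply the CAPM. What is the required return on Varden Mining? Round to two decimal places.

Mean R_i = (-1.7 − 7.7 − 5.7 + 6.0 + 1.8 + 6.7 − 1.7) / 7 = -0.3286%
Mean R_m = (4.5 − 8.7 − 1.7 + 8.3 + 0.6 + 9.0 − 1.9) / 7 = 1.4429%
Σ(R_i − R̄_i)(R_m − R̄_m) = 186.7586  ⇒  Cov = 186.7586 / 7 = 26.6798
Σ(R_m − R̄_m)² = 238.1171  ⇒  Var(R_m) = 238.1171 / 7 = 34.0167
β = Cov / Var(R_m) = 26.6798 / 34.0167 = 0.7843
MRP = 12.11% − 3.30% = 8.81%
E(R) = R_f + β × MRP = 3.30% + 0.7843 × 8.81% = 10.21%

10.21%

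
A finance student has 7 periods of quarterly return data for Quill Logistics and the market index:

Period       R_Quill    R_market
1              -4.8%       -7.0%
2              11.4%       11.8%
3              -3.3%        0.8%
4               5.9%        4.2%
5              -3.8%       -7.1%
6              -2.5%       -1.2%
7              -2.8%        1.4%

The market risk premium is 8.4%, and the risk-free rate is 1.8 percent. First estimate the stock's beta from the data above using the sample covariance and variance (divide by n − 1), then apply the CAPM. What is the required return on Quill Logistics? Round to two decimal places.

8.81%

Mean R_i = (-4.8 + 11.4 − 3.3 + 5.9 − 3.8 − 2.5 − 2.8) / 7 = 0.0143%
Mean R_m = (-7.0 + 11.8 + 0.8 + 4.2 − 7.1 − 1.2 + 1.4) / 7 = 0.4143%
Σ(R_i − R̄_i)(R_m − R̄_m) = 216.2786  ⇒  Cov = 216.2786 / 6 = 36.0464
Σ(R_m − R̄_m)² = 259.1286  ⇒  Var(R_m) = 259.1286 / 6 = 43.1881
β = Cov / Var(R_m) = 36.0464 / 43.1881 = 0.8346
E(R) = R_f + β × MRP = 1.8% + 0.8346 × 8.4% = 8.81%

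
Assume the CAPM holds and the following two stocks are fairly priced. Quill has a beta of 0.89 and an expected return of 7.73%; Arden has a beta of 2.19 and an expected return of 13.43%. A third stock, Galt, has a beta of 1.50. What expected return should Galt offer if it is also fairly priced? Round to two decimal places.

10.40%

MRP (SML slope) = (13.43% − 7.73%) / (2.19 − 0.89) = 5.70% / 1.30 = 4.3846%
R_f (intercept) = 7.73% − 0.89 × 4.3846% = 3.8277%
E(R_Galt) = R_f + β × MRP = 3.8277% + 1.50 × 4.3846% = 10.40%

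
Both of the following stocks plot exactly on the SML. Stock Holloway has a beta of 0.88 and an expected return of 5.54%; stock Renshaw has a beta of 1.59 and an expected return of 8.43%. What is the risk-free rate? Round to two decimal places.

Both satisfy E(R) = R_f + β·MRP, so the slope of the SML is
MRP = (8.43% − 5.54%) / (1.59 − 0.88) = 2.89% / 0.71 = 4.0704%
R_f = E(R_Holloway) − β_Holloway·MRP = 5.54% − 0.88 × 4.0704% = 1.9580%

1.96%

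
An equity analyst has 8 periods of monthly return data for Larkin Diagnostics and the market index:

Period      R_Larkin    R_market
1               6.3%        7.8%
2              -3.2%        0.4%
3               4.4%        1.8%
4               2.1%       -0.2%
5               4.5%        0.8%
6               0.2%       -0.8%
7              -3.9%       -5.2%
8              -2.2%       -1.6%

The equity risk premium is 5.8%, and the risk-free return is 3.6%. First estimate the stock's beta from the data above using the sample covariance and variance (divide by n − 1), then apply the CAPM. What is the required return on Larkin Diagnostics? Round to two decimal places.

8.51%

Mean R_i = (6.3 − 3.2 + 4.4 + 2.1 + 4.5 + 0.2 − 3.9 − 2.2) / 8 = 1.0250%
Mean R_m = (7.8 + 0.4 + 1.8 − 0.2 + 0.8 − 0.8 − 5.2 − 1.6) / 8 = 0.3750%
Σ(R_i − R̄_i)(R_m − R̄_m) = 79.5250  ⇒  Cov = 79.5250 / 7 = 11.3607
Σ(R_m − R̄_m)² = 94.0350  ⇒  Var(R_m) = 94.0350 / 7 = 13.4336
β = Cov / Var(R_m) = 11.3607 / 13.4336 = 0.8457
E(R) = R_f + β × MRP = 3.6% + 0.8457 × 5.8% = 8.51%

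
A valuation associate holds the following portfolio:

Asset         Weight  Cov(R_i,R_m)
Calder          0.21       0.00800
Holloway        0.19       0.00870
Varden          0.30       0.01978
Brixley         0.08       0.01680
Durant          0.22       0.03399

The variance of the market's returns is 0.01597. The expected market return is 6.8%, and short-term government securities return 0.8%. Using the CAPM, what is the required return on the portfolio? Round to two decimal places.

β_Calder = 0.00800 / 0.01597 = 0.5009
β_Holloway = 0.00870 / 0.01597 = 0.5448
β_Varden = 0.01978 / 0.01597 = 1.2386
β_Brixley = 0.01680 / 0.01597 = 1.0520
β_Durant = 0.03399 / 0.01597 = 2.1284
β_P = Σ w_i β_i = 0.21×0.5009 + 0.19×0.5448 + 0.30×1.2386 + 0.08×1.0520 + 0.22×2.1284 = 1.1327
MRP = 6.8% − 0.8% = 6.00%
E(R_P) = R_f + β_P × MRP = 0.8% + 1.1327 × 6.0% = 7.60%

7.60%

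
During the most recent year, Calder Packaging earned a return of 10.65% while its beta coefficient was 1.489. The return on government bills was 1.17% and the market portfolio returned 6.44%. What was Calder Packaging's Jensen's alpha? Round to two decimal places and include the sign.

Market excess return = 6.44% − 1.17% = 5.27%
CAPM benchmark = R_f + β(R_m − R_f) = 1.17% + 1.489 × 5.27% = 9.01703%
α = actual − benchmark = 10.65% − 9.01703% = +1.63%

+1.63%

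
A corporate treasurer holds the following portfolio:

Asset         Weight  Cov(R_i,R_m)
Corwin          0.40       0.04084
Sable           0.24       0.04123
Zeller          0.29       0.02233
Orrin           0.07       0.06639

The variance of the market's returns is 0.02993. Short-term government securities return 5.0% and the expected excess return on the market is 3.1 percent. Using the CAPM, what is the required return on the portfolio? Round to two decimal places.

β_Corwin = 0.04084 / 0.02993 = 1.3645
β_Sable = 0.04123 / 0.02993 = 1.3775
β_Zeller = 0.02233 / 0.02993 = 0.7461
β_Orrin = 0.06639 / 0.02993 = 2.2182
β_P = Σ w_i β_i = 0.40×1.3645 + 0.24×1.3775 + 0.29×0.7461 + 0.07×2.2182 = 1.2480
E(R_P) = R_f + β_P × MRP = 5.0% + 1.2480 × 3.1% = 8.87%

8.87%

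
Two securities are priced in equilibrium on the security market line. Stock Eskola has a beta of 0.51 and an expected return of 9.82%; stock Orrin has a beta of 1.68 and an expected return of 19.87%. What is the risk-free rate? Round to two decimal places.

Both satisfy E(R) = R_f + β·MRP, so the slope of the SML is
MRP = (19.87% − 9.82%) / (1.68 − 0.51) = 10.05% / 1.17 = 8.5897%
R_f = E(R_Eskola) − β_Eskola·MRP = 9.82% − 0.51 × 8.5897% = 5.4393%

5.44%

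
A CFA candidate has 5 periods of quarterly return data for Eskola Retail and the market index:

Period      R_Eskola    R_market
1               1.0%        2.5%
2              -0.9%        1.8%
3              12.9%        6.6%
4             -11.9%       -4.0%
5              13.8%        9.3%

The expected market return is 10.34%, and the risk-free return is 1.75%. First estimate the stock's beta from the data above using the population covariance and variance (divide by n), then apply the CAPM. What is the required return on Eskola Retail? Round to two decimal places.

19.56%

Mean R_i = (1.0 − 0.9 + 12.9 − 11.9 + 13.8) / 5 = 2.9800%
Mean R_m = (2.5 + 1.8 + 6.6 − 4.0 + 9.3) / 5 = 3.2400%
Σ(R_i − R̄_i)(R_m − R̄_m) = 213.6840  ⇒  Cov = 213.6840 / 5 = 42.7368
Σ(R_m − R̄_m)² = 103.0520  ⇒  Var(R_m) = 103.0520 / 5 = 20.6104
β = Cov / Var(R_m) = 42.7368 / 20.6104 = 2.0736
MRP = 10.34% − 1.75% = 8.59%
E(R) = R_f + β × MRP = 1.75% + 2.0736 × 8.59% = 19.56%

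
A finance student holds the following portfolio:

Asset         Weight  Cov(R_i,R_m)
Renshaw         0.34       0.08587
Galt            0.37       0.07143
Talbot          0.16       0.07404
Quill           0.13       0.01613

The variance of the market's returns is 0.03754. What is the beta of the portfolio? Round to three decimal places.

1.853

β_Renshaw = 0.08587 / 0.03754 = 2.2874
β_Galt = 0.07143 / 0.03754 = 1.9028
β_Talbot = 0.07404 / 0.03754 = 1.9723
β_Quill = 0.01613 / 0.03754 = 0.4297
β_P = Σ w_i β_i = 0.34×2.2874 + 0.37×1.9028 + 0.16×1.9723 + 0.13×0.4297 = 1.8532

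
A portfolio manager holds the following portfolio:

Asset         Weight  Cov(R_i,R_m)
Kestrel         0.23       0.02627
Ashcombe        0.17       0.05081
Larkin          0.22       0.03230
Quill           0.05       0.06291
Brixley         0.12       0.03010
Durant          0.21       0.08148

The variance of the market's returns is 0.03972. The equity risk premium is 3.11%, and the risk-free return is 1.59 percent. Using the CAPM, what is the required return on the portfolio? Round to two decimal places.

β_Kestrel = 0.02627 / 0.03972 = 0.6614
β_Ashcombe = 0.05081 / 0.03972 = 1.2792
β_Larkin = 0.03230 / 0.03972 = 0.8132
β_Quill = 0.06291 / 0.03972 = 1.5838
β_Brixley = 0.03010 / 0.03972 = 0.7578
β_Durant = 0.08148 / 0.03972 = 2.0514
β_P = Σ w_i β_i = 0.23×0.6614 + 0.17×1.2792 + 0.22×0.8132 + 0.05×1.5838 + 0.12×0.7578 + 0.21×2.0514 = 1.1494
E(R_P) = R_f + β_P × MRP = 1.59% + 1.1494 × 3.11% = 5.16%

5.16%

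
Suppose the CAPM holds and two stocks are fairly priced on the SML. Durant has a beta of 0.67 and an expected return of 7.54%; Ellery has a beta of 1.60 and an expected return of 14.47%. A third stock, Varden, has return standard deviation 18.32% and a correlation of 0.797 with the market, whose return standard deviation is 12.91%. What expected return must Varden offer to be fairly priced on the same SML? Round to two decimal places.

MRP = (14.47% − 7.54%) / (1.60 − 0.67) = 7.4516%
R_f = 7.54% − 0.67 × 7.4516% = 2.5474%
β_Varden = ρ·σ_i/σ_m = 0.797 × 18.32 / 12.91 = 1.1310
E(R_Varden) = R_f + β × MRP = 2.5474% + 1.1310 × 7.4516% = 10.98%

10.98%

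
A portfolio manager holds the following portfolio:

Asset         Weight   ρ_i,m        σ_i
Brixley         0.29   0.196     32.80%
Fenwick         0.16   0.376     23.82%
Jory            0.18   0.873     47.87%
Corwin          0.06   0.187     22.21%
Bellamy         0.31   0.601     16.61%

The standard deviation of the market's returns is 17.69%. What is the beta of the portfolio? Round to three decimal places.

β_Brixley = 0.196 × 32.80% / 17.69% = 0.3634
β_Fenwick = 0.376 × 23.82% / 17.69% = 0.5063
β_Jory = 0.873 × 47.87% / 17.69% = 2.3624
β_Corwin = 0.187 × 22.21% / 17.69% = 0.2348
β_Bellamy = 0.601 × 16.61% / 17.69% = 0.5643
β_P = Σ w_i β_i = 0.29×0.3634 + 0.16×0.5063 + 0.18×2.3624 + 0.06×0.2348 + 0.31×0.5643 = 0.8006

0.801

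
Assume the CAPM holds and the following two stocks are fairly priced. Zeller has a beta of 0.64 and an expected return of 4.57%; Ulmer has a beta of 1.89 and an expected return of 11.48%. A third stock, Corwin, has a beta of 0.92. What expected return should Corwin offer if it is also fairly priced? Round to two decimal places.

6.12%

MRP (SML slope) = (11.48% − 4.57%) / (1.89 − 0.64) = 6.91% / 1.25 = 5.5280%
R_f (intercept) = 4.57% − 0.64 × 5.5280% = 1.0321%
E(R_Corwin) = R_f + β × MRP = 1.0321% + 0.92 × 5.5280% = 6.12%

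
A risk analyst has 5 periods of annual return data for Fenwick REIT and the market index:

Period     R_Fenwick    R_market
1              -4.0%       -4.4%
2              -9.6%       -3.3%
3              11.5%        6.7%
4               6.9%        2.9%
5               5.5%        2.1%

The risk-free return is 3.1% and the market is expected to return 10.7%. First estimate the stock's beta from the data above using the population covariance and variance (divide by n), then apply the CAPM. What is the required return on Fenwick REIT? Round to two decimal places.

Mean R_i = (-4.0 − 9.6 + 11.5 + 6.9 + 5.5) / 5 = 2.0600%
Mean R_m = (-4.4 − 3.3 + 6.7 + 2.9 + 2.1) / 5 = 0.8000%
Σ(R_i − R̄_i)(R_m − R̄_m) = 149.6500  ⇒  Cov = 149.6500 / 5 = 29.9300
Σ(R_m − R̄_m)² = 84.7600  ⇒  Var(R_m) = 84.7600 / 5 = 16.9520
β = Cov / Var(R_m) = 29.9300 / 16.9520 = 1.7656
MRP = 10.7% − 3.1% = 7.60%
E(R) = R_f + β × MRP = 3.1% + 1.7656 × 7.6% = 16.52%

16.52%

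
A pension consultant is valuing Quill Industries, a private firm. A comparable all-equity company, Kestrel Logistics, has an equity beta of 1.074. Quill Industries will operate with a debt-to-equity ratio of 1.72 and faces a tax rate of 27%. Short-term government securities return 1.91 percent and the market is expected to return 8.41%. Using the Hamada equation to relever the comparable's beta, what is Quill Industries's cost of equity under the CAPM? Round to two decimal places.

17.66%

β_L = β_U × [1 + (1 − t)(D/E)] = 1.074 × [1 + (1 − 0.27) × 1.72]
    = 1.074 × [1 + 0.73 × 1.72] = 1.074 × 2.2556 = 2.4225
MRP = 8.41% − 1.91% = 6.50%
E(R) = R_f + β_L × MRP = 1.91% + 2.4225 × 6.50% = 17.66%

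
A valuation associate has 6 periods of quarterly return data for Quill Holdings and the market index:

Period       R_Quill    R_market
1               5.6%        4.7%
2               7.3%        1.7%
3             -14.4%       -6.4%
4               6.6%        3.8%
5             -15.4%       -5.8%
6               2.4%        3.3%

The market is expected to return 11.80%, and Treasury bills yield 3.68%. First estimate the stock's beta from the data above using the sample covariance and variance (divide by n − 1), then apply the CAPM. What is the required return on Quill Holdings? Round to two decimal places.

20.29%

Mean R_i = (5.6 + 7.3 − 14.4 + 6.6 − 15.4 + 2.4) / 6 = -1.3167%
Mean R_m = (4.7 + 1.7 − 6.4 + 3.8 − 5.8 + 3.3) / 6 = 0.2167%
Σ(R_i − R̄_i)(R_m − R̄_m) = 254.9217  ⇒  Cov = 254.9217 / 5 = 50.9843
Σ(R_m − R̄_m)² = 124.6283  ⇒  Var(R_m) = 124.6283 / 5 = 24.9257
β = Cov / Var(R_m) = 50.9843 / 24.9257 = 2.0455
MRP = 11.80% − 3.68% = 8.12%
E(R) = R_f + β × MRP = 3.68% + 2.0455 × 8.12% = 20.29%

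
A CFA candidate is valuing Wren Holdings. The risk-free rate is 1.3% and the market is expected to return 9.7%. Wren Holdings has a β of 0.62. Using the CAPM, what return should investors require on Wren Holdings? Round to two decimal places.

Market risk premium = E(R_m) − R_f = 9.7% − 1.3% = 8.40%
E(R) = R_f + β × MRP = 1.3% + 0.62 × 8.4% = 6.51%

6.51%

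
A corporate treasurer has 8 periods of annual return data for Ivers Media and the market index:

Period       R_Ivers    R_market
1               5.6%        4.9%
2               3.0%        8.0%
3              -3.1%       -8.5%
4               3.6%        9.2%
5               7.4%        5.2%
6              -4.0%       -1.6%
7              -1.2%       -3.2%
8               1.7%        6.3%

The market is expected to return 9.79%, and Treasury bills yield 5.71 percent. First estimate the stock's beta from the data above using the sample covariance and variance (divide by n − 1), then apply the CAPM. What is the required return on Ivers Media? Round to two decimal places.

Mean R_i = (5.6 + 3.0 − 3.1 + 3.6 + 7.4 − 4.0 − 1.2 + 1.7) / 8 = 1.6250%
Mean R_m = (4.9 + 8.0 − 8.5 + 9.2 + 5.2 − 1.6 − 3.2 + 6.3) / 8 = 2.5375%
Σ(R_i − R̄_i)(R_m − R̄_m) = 137.3525  ⇒  Cov = 137.3525 / 7 = 19.6218
Σ(R_m − R̄_m)² = 272.9188  ⇒  Var(R_m) = 272.9188 / 7 = 38.9884
β = Cov / Var(R_m) = 19.6218 / 38.9884 = 0.5033
MRP = 9.79% − 5.71% = 4.08%
E(R) = R_f + β × MRP = 5.71% + 0.5033 × 4.08% = 7.76%

7.76%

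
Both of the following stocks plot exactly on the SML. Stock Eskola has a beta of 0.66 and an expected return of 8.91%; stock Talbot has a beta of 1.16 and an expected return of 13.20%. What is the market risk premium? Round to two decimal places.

Both satisfy E(R) = R_f + β·MRP, so the slope of the SML is
MRP = (13.20% − 8.91%) / (1.16 − 0.66) = 4.29% / 0.50 = 8.5800%

8.58%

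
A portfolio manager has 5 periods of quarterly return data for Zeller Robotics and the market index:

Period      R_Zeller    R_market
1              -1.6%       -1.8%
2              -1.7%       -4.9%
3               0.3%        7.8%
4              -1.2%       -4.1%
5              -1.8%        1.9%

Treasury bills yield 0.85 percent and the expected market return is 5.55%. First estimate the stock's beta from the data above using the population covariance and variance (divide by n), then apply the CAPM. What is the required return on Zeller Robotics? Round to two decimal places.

Mean R_i = (-1.6 − 1.7 + 0.3 − 1.2 − 1.8) / 5 = -1.2000%
Mean R_m = (-1.8 − 4.9 + 7.8 − 4.1 + 1.9) / 5 = -0.2200%
Σ(R_i − R̄_i)(R_m − R̄_m) = 13.7300  ⇒  Cov = 13.7300 / 5 = 2.7460
Σ(R_m − R̄_m)² = 108.2680  ⇒  Var(R_m) = 108.2680 / 5 = 21.6536
β = Cov / Var(R_m) = 2.7460 / 21.6536 = 0.1268
MRP = 5.55% − 0.85% = 4.70%
E(R) = R_f + β × MRP = 0.85% + 0.1268 × 4.70% = 1.45%

1.45%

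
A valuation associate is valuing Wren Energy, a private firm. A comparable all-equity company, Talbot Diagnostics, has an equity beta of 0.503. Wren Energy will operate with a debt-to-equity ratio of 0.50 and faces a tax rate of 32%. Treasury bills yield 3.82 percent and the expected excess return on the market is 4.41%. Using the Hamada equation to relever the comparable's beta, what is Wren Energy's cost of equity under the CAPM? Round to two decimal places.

6.79%

β_L = β_U × [1 + (1 − t)(D/E)] = 0.503 × [1 + (1 − 0.32) × 0.50]
    = 0.503 × [1 + 0.68 × 0.50] = 0.503 × 1.3400 = 0.6740
E(R) = R_f + β_L × MRP = 3.82% + 0.6740 × 4.41% = 6.79%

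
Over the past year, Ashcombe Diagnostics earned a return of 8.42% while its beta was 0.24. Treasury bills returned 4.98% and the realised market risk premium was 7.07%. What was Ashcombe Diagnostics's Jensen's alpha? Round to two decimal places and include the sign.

CAPM benchmark = R_f + β(R_m − R_f) = 4.98% + 0.24 × 7.07% = 6.6768%
α = actual − benchmark = 8.42% − 6.6768% = +1.74%

+1.74%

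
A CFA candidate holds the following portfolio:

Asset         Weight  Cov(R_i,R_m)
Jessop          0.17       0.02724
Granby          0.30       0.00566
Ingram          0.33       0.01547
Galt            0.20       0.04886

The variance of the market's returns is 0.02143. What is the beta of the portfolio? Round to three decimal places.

β_Jessop = 0.02724 / 0.02143 = 1.2711
β_Granby = 0.00566 / 0.02143 = 0.2641
β_Ingram = 0.01547 / 0.02143 = 0.7219
β_Galt = 0.04886 / 0.02143 = 2.2800
β_P = Σ w_i β_i = 0.17×1.2711 + 0.30×0.2641 + 0.33×0.7219 + 0.20×2.2800 = 0.9895

0.990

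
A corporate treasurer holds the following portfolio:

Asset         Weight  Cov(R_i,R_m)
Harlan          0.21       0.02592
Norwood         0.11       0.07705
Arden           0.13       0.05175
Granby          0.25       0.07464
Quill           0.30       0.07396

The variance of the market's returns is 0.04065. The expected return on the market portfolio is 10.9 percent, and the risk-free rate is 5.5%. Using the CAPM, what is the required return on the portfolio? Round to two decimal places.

13.67%

β_Harlan = 0.02592 / 0.04065 = 0.6376
β_Norwood = 0.07705 / 0.04065 = 1.8954
β_Arden = 0.05175 / 0.04065 = 1.2731
β_Granby = 0.07464 / 0.04065 = 1.8362
β_Quill = 0.07396 / 0.04065 = 1.8194
β_P = Σ w_i β_i = 0.21×0.6376 + 0.11×1.8954 + 0.13×1.2731 + 0.25×1.8362 + 0.30×1.8194 = 1.5128
MRP = 10.9% − 5.5% = 5.40%
E(R_P) = R_f + β_P × MRP = 5.5% + 1.5128 × 5.4% = 13.67%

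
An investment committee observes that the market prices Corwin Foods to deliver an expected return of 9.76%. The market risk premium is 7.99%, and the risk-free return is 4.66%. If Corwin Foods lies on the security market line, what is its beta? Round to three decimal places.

β = (E(R) − R_f) / MRP = (9.76% − 4.66%) / 7.99% = 5.10% / 7.99% = 0.638

0.638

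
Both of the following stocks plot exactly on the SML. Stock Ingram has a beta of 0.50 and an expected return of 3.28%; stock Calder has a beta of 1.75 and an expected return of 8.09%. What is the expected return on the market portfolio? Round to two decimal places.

Both satisfy E(R) = R_f + β·MRP, so the slope of the SML is
MRP = (8.09% − 3.28%) / (1.75 − 0.50) = 4.81% / 1.25 = 3.8480%
R_f = E(R_Ingram) − β_Ingram·MRP = 3.28% − 0.50 × 3.8480% = 1.3560%
E(R_m) = R_f + MRP = 1.3560% + 3.8480% = 5.20%

5.20%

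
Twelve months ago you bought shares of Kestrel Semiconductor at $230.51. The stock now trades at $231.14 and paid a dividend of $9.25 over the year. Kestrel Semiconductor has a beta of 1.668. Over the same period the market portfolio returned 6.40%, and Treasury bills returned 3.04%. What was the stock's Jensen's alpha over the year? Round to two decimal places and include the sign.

-4.36%

Realised HPR = (P1 + D1 − P0) / P0 = (231.14 + 9.25 − 230.51) / 230.51 = 9.88 / 230.51 = 4.2861%
MRP = 6.40% − 3.04% = 3.36%
CAPM required = R_f + β·MRP = 3.04% + 1.668 × 3.36% = 8.64448%
α = realised − required = 4.2861% − 8.64448% = -4.36%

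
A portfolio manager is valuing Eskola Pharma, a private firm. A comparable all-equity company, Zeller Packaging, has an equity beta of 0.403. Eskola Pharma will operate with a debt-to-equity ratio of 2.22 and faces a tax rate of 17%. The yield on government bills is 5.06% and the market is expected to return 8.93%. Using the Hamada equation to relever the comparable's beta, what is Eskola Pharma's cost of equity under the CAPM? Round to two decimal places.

β_L = β_U × [1 + (1 − t)(D/E)] = 0.403 × [1 + (1 − 0.17) × 2.22]
    = 0.403 × [1 + 0.83 × 2.22] = 0.403 × 2.8426 = 1.1456
MRP = 8.93% − 5.06% = 3.87%
E(R) = R_f + β_L × MRP = 5.06% + 1.1456 × 3.87% = 9.49%

9.49%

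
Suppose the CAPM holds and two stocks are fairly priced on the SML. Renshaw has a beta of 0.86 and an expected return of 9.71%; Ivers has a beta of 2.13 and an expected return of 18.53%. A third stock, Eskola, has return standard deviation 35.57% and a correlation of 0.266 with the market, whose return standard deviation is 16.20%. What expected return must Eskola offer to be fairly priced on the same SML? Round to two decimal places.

MRP = (18.53% − 9.71%) / (2.13 − 0.86) = 6.9449%
R_f = 9.71% − 0.86 × 6.9449% = 3.7374%
β_Eskola = ρ·σ_i/σ_m = 0.266 × 35.57 / 16.20 = 0.5841
E(R_Eskola) = R_f + β × MRP = 3.7374% + 0.5841 × 6.9449% = 7.79%

7.79%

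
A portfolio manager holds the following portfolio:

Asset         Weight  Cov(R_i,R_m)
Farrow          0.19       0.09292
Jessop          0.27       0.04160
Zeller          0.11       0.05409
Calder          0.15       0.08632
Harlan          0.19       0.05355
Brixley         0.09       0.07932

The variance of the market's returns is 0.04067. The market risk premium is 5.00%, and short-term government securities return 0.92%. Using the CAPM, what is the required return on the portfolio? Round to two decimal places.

β_Farrow = 0.09292 / 0.04067 = 2.2847
β_Jessop = 0.04160 / 0.04067 = 1.0229
β_Zeller = 0.05409 / 0.04067 = 1.3300
β_Calder = 0.08632 / 0.04067 = 2.1224
β_Harlan = 0.05355 / 0.04067 = 1.3167
β_Brixley = 0.07932 / 0.04067 = 1.9503
β_P = Σ w_i β_i = 0.19×2.2847 + 0.27×1.0229 + 0.11×1.3300 + 0.15×2.1224 + 0.19×1.3167 + 0.09×1.9503 = 1.6006
E(R_P) = R_f + β_P × MRP = 0.92% + 1.6006 × 5.00% = 8.92%

8.92%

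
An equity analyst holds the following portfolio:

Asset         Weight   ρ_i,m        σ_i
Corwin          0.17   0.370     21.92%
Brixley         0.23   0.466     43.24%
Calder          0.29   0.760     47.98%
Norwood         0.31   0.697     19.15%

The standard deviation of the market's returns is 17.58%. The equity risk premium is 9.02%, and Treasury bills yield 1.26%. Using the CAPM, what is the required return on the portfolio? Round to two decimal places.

11.89%

β_Corwin = 0.370 × 21.92% / 17.58% = 0.4613
β_Brixley = 0.466 × 43.24% / 17.58% = 1.1462
β_Calder = 0.760 × 47.98% / 17.58% = 2.0742
β_Norwood = 0.697 × 19.15% / 17.58% = 0.7592
β_P = Σ w_i β_i = 0.17×0.4613 + 0.23×1.1462 + 0.29×2.0742 + 0.31×0.7592 = 1.1789
E(R_P) = R_f + β_P × MRP = 1.26% + 1.1789 × 9.02% = 11.89%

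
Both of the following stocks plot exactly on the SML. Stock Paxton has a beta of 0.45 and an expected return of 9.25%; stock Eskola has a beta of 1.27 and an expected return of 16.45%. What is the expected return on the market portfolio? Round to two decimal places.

14.08%

Both satisfy E(R) = R_f + β·MRP, so the slope of the SML is
MRP = (16.45% − 9.25%) / (1.27 − 0.45) = 7.20% / 0.82 = 8.7805%
R_f = E(R_Paxton) − β_Paxton·MRP = 9.25% − 0.45 × 8.7805% = 5.2988%
E(R_m) = R_f + MRP = 5.2988% + 8.7805% = 14.08%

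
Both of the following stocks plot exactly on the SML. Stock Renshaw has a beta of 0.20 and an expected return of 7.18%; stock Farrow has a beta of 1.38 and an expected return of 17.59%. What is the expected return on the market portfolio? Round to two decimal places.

14.24%

Both satisfy E(R) = R_f + β·MRP, so the slope of the SML is
MRP = (17.59% − 7.18%) / (1.38 − 0.20) = 10.41% / 1.18 = 8.8220%
R_f = E(R_Renshaw) − β_Renshaw·MRP = 7.18% − 0.20 × 8.8220% = 5.4156%
E(R_m) = R_f + MRP = 5.4156% + 8.8220% = 14.24%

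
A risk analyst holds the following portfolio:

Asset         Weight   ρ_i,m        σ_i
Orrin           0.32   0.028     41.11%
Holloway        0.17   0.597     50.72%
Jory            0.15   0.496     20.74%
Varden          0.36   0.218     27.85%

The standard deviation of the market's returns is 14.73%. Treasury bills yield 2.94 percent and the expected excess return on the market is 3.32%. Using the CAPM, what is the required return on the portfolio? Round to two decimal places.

β_Orrin = 0.028 × 41.11% / 14.73% = 0.0781
β_Holloway = 0.597 × 50.72% / 14.73% = 2.0557
β_Jory = 0.496 × 20.74% / 14.73% = 0.6984
β_Varden = 0.218 × 27.85% / 14.73% = 0.4122
β_P = Σ w_i β_i = 0.32×0.0781 + 0.17×2.0557 + 0.15×0.6984 + 0.36×0.4122 = 0.6276
E(R_P) = R_f + β_P × MRP = 2.94% + 0.6276 × 3.32% = 5.02%

5.02%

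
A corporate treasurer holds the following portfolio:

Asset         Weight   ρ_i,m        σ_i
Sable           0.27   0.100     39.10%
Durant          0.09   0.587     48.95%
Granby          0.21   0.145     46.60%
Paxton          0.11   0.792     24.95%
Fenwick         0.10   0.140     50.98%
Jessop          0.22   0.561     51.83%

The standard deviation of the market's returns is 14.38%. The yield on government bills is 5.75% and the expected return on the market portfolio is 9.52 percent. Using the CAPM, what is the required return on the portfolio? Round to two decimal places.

β_Sable = 0.100 × 39.10% / 14.38% = 0.2719
β_Durant = 0.587 × 48.95% / 14.38% = 1.9982
β_Granby = 0.145 × 46.60% / 14.38% = 0.4699
β_Paxton = 0.792 × 24.95% / 14.38% = 1.3742
β_Fenwick = 0.140 × 50.98% / 14.38% = 0.4963
β_Jessop = 0.561 × 51.83% / 14.38% = 2.0220
β_P = Σ w_i β_i = 0.27×0.2719 + 0.09×1.9982 + 0.21×0.4699 + 0.11×1.3742 + 0.10×0.4963 + 0.22×2.0220 = 0.9976
MRP = 9.52% − 5.75% = 3.77%
E(R_P) = R_f + β_P × MRP = 5.75% + 0.9976 × 3.77% = 9.51%

9.51%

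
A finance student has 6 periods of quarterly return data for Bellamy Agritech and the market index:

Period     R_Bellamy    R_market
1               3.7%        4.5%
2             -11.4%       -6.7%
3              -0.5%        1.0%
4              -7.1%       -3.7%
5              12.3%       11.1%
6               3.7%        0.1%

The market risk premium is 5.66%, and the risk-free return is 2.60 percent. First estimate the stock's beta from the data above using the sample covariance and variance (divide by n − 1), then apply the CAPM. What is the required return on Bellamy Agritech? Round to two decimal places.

9.95%

Mean R_i = (3.7 − 11.4 − 0.5 − 7.1 + 12.3 + 3.7) / 6 = 0.1167%
Mean R_m = (4.5 − 6.7 + 1.0 − 3.7 + 11.1 + 0.1) / 6 = 1.0500%
Σ(R_i − R̄_i)(R_m − R̄_m) = 254.9650  ⇒  Cov = 254.9650 / 5 = 50.9930
Σ(R_m − R̄_m)² = 196.4350  ⇒  Var(R_m) = 196.4350 / 5 = 39.2870
β = Cov / Var(R_m) = 50.9930 / 39.2870 = 1.2980
E(R) = R_f + β × MRP = 2.60% + 1.2980 × 5.66% = 9.95%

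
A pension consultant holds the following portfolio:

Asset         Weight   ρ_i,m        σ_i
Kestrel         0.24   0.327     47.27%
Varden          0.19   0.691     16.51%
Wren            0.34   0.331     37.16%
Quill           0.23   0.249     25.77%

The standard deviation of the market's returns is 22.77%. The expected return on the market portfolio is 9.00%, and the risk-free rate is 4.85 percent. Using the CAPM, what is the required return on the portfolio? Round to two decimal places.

6.95%

β_Kestrel = 0.327 × 47.27% / 22.77% = 0.6788
β_Varden = 0.691 × 16.51% / 22.77% = 0.5010
β_Wren = 0.331 × 37.16% / 22.77% = 0.5402
β_Quill = 0.249 × 25.77% / 22.77% = 0.2818
β_P = Σ w_i β_i = 0.24×0.6788 + 0.19×0.5010 + 0.34×0.5402 + 0.23×0.2818 = 0.5066
MRP = 9.00% − 4.85% = 4.15%
E(R_P) = R_f + β_P × MRP = 4.85% + 0.5066 × 4.15% = 6.95%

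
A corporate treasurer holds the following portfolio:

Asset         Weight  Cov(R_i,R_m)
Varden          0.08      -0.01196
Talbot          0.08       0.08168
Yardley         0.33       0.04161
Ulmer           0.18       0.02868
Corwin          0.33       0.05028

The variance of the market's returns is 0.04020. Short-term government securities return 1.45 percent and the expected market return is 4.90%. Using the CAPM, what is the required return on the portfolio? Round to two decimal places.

4.97%

β_Varden = -0.01196 / 0.04020 = -0.2975
β_Talbot = 0.08168 / 0.04020 = 2.0318
β_Yardley = 0.04161 / 0.04020 = 1.0351
β_Ulmer = 0.02868 / 0.04020 = 0.7134
β_Corwin = 0.05028 / 0.04020 = 1.2507
β_P = Σ w_i β_i = 0.08×-0.2975 + 0.08×2.0318 + 0.33×1.0351 + 0.18×0.7134 + 0.33×1.2507 = 1.0215
MRP = 4.90% − 1.45% = 3.45%
E(R_P) = R_f + β_P × MRP = 1.45% + 1.0215 × 3.45% = 4.97%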